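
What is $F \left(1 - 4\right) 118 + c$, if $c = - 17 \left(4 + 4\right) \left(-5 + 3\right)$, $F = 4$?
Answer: $-1144$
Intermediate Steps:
$c = 272$ ($c = - 17 \cdot 8 \left(-2\right) = \left(-17\right) \left(-16\right) = 272$)
$F \left(1 - 4\right) 118 + c = 4 \left(1 - 4\right) 118 + 272 = 4 \left(-3\right) 118 + 272 = \left(-12\right) 118 + 272 = -1416 + 272 = -1144$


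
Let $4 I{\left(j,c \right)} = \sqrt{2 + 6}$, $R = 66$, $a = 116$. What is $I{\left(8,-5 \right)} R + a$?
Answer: $116 + 33 \sqrt{2} \approx 162.67$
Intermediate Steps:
$I{\left(j,c \right)} = \frac{\sqrt{2}}{2}$ ($I{\left(j,c \right)} = \frac{\sqrt{2 + 6}}{4} = \frac{\sqrt{8}}{4} = \frac{2 \sqrt{2}}{4} = \frac{\sqrt{2}}{2}$)
$I{\left(8,-5 \right)} R + a = \frac{\sqrt{2}}{2} \cdot 66 + 116 = 33 \sqrt{2} + 116 = 116 + 33 \sqrt{2}$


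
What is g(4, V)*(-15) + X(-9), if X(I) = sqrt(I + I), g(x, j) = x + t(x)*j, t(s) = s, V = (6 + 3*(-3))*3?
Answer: 480 + 3*I*sqrt(2) ≈ 480.0 + 4.2426*I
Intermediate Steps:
V = -9 (V = (6 - 9)*3 = -3*3 = -9)
g(x, j) = x + j*x (g(x, j) = x + x*j = x + j*x)
X(I) = sqrt(2)*sqrt(I) (X(I) = sqrt(2*I) = sqrt(2)*sqrt(I))
g(4, V)*(-15) + X(-9) = (4*(1 - 9))*(-15) + sqrt(2)*sqrt(-9) = (4*(-8))*(-15) + sqrt(2)*(3*I) = -32*(-15) + 3*I*sqrt(2) = 480 + 3*I*sqrt(2)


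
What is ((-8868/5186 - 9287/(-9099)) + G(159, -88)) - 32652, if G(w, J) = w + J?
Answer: -768722831542/23593707 ≈ -32582.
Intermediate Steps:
G(w, J) = J + w
((-8868/5186 - 9287/(-9099)) + G(159, -88)) - 32652 = ((-8868/5186 - 9287/(-9099)) + (-88 + 159)) - 32652 = ((-8868*1/5186 - 9287*(-1/9099)) + 71) - 32652 = ((-4434/2593 + 9287/9099) + 71) - 32652 = (-16263775/23593707 + 71) - 32652 = 1658889422/23593707 - 32652 = -768722831542/23593707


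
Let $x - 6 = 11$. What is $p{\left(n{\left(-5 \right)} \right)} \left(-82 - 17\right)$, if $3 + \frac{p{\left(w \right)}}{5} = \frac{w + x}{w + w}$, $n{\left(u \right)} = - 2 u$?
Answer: $\frac{3267}{4} \approx 816.75$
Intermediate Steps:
$x = 17$ ($x = 6 + 11 = 17$)
$p{\left(w \right)} = -15 + \frac{5 \left(17 + w\right)}{2 w}$ ($p{\left(w \right)} = -15 + 5 \frac{w + 17}{w + w} = -15 + 5 \frac{17 + w}{2 w} = -15 + \frac{5 \left(17 + w\right)}{2 w}$)
$p{\left(n{\left(-5 \right)} \right)} \left(-82 - 17\right) = \frac{5 \left(17 - 5 \left(\left(-2\right) \left(-5\right)\right)\right)}{2 \left(\left(-2\right) \left(-5\right)\right)} \left(-82 - 17\right) = \frac{5 \left(17 - 50\right)}{2 \cdot 10} \left(-82 - 17\right) = \frac{5}{2} \cdot \frac{1}{10} \left(17 - 50\right) \left(-99\right) = \frac{5}{2} \cdot \frac{1}{10} \left(-33\right) \left(-99\right) = \left(- \frac{33}{4}\right) \left(-99\right) = \frac{3267}{4}$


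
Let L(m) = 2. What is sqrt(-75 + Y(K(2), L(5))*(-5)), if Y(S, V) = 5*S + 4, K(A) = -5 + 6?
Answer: 2*I*sqrt(30) ≈ 10.954*I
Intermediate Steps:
K(A) = 1
Y(S, V) = 4 + 5*S
sqrt(-75 + Y(K(2), L(5))*(-5)) = sqrt(-75 + (4 + 5*1)*(-5)) = sqrt(-75 + (4 + 5)*(-5)) = sqrt(-75 + 9*(-5)) = sqrt(-75 - 45) = sqrt(-120) = 2*I*sqrt(30)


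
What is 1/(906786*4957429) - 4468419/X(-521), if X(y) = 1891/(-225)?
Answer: 4519576244396952066241/8500663760149854 ≈ 5.3167e+5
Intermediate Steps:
X(y) = -1891/225 (X(y) = 1891*(-1/225) = -1891/225)
1/(906786*4957429) - 4468419/X(-521) = 1/(906786*4957429) - 4468419/(-1891/225) = (1/906786)*(1/4957429) - 4468419*(-225/1891) = 1/4495327213194 + 1005394275/1891 = 4519576244396952066241/8500663760149854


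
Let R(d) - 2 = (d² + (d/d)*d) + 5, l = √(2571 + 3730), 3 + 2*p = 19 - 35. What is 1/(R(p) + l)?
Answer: 1404/22385 - 16*√6301/22385 ≈ 0.0059834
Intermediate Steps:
p = -19/2 (p = -3/2 + (19 - 35)/2 = -3/2 + (½)*(-16) = -3/2 - 8 = -19/2 ≈ -9.5000)
l = √6301 ≈ 79.379
R(d) = 7 + d + d² (R(d) = 2 + ((d² + (d/d)*d) + 5) = 2 + ((d² + 1*d) + 5) = 2 + ((d² + d) + 5) = 2 + ((d + d²) + 5) = 2 + (5 + d + d²) = 7 + d + d²)
1/(R(p) + l) = 1/((7 - 19/2 + (-19/2)²) + √6301) = 1/((7 - 19/2 + 361/4) + √6301) = 1/(351/4 + √6301)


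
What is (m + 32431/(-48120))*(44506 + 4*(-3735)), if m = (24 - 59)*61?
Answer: -1519228672073/24060 ≈ -6.3143e+7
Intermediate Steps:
m = -2135 (m = -35*61 = -2135)
(m + 32431/(-48120))*(44506 + 4*(-3735)) = (-2135 + 32431/(-48120))*(44506 + 4*(-3735)) = (-2135 + 32431*(-1/48120))*(44506 - 14940) = (-2135 - 32431/48120)*29566 = -102768631/48120*29566 = -1519228672073/24060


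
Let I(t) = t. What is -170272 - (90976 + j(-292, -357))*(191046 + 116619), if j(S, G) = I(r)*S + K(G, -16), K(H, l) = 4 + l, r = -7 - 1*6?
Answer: -29154505672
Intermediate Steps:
r = -13 (r = -7 - 6 = -13)
j(S, G) = -12 - 13*S (j(S, G) = -13*S + (4 - 16) = -13*S - 12 = -12 - 13*S)
-170272 - (90976 + j(-292, -357))*(191046 + 116619) = -170272 - (90976 + (-12 - 13*(-292)))*(191046 + 116619) = -170272 - (90976 + (-12 + 3796))*307665 = -170272 - (90976 + 3784)*307665 = -170272 - 94760*307665 = -170272 - 1*29154335400 = -170272 - 29154335400 = -29154505672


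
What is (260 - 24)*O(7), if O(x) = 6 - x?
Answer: -236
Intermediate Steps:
(260 - 24)*O(7) = (260 - 24)*(6 - 1*7) = 236*(6 - 7) = 236*(-1) = -236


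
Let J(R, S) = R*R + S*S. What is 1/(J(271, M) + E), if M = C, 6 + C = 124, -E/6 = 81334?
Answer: -1/400639 ≈ -2.4960e-6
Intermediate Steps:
E = -488004 (E = -6*81334 = -488004)
C = 118 (C = -6 + 124 = 118)
M = 118
J(R, S) = R² + S²
1/(J(271, M) + E) = 1/((271² + 118²) - 488004) = 1/((73441 + 13924) - 488004) = 1/(87365 - 488004) = 1/(-400639) = -1/400639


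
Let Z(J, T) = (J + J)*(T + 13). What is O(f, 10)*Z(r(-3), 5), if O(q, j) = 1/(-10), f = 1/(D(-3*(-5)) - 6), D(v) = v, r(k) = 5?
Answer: -18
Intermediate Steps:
Z(J, T) = 2*J*(13 + T) (Z(J, T) = (2*J)*(13 + T) = 2*J*(13 + T))
f = 1/9 (f = 1/(-3*(-5) - 6) = 1/(15 - 6) = 1/9 ≈ 0.11111)
O(q, j) = -1/10
O(f, 10)*Z(r(-3), 5) = -5*(13 + 5)/5 = -5*18/5 = -1/10*180 = -18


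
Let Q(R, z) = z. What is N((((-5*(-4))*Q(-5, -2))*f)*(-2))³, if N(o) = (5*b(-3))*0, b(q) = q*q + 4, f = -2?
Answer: 0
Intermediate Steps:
b(q) = 4 + q² (b(q) = q² + 4 = 4 + q²)
N(o) = 0 (N(o) = (5*(4 + (-3)²))*0 = (5*(4 + 9))*0 = (5*13)*0 = 65*0 = 0)
N((((-5*(-4))*Q(-5, -2))*f)*(-2))³ = 0³ = 0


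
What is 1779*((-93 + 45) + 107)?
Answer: 104961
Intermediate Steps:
1779*((-93 + 45) + 107) = 1779*(-48 + 107) = 1779*59 = 104961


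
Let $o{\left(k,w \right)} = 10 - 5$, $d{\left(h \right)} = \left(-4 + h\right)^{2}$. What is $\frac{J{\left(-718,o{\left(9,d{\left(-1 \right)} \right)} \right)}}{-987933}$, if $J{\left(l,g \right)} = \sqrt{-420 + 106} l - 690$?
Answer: $\frac{230}{329311} + \frac{718 i \sqrt{314}}{987933} \approx 0.00069843 + 0.012878 i$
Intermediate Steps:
$o{\left(k,w \right)} = 5$
$J{\left(l,g \right)} = -690 + i l \sqrt{314}$ ($J{\left(l,g \right)} = \sqrt{-314} l - 690 = i \sqrt{314} l - 690 = i l \sqrt{314} - 690 = -690 + i l \sqrt{314}$)
$\frac{J{\left(-718,o{\left(9,d{\left(-1 \right)} \right)} \right)}}{-987933} = \frac{-690 + i \left(-718\right) \sqrt{314}}{-987933} = \left(-690 - 718 i \sqrt{314}\right) \left(- \frac{1}{987933}\right) = \frac{230}{329311} + \frac{718 i \sqrt{314}}{987933}$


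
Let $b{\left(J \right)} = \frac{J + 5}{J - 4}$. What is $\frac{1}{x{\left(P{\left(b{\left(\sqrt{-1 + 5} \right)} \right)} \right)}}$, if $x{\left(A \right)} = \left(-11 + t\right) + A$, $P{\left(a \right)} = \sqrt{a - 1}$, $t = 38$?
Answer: $\frac{6}{163} - \frac{i \sqrt{2}}{489} \approx 0.03681 - 0.0028921 i$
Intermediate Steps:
$b{\left(J \right)} = \frac{5 + J}{-4 + J}$
$P{\left(a \right)} = \sqrt{-1 + a}$
$x{\left(A \right)} = 27 + A$ ($x{\left(A \right)} = \left(-11 + 38\right) + A = 27 + A$)
$\frac{1}{x{\left(P{\left(b{\left(\sqrt{-1 + 5} \right)} \right)} \right)}} = \frac{1}{27 + \sqrt{-1 + \frac{5 + \sqrt{-1 + 5}}{-4 + \sqrt{-1 + 5}}}} = \frac{1}{27 + \sqrt{-1 + \frac{5 + \sqrt{4}}{-4 + \sqrt{4}}}} = \frac{1}{27 + \sqrt{-1 + \frac{5 + 2}{-4 + 2}}} = \frac{1}{27 + \sqrt{-1 + \frac{1}{-2} \cdot 7}} = \frac{1}{27 + \sqrt{-1 - \frac{7}{2}}} = \frac{1}{27 + \sqrt{- \frac{9}{2}}} = \frac{1}{27 + \frac{3 i \sqrt{2}}{2}}$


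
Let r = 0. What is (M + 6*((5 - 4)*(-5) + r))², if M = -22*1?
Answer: 2704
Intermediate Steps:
M = -22
(M + 6*((5 - 4)*(-5) + r))² = (-22 + 6*((5 - 4)*(-5) + 0))² = (-22 + 6*(1*(-5) + 0))² = (-22 + 6*(-5 + 0))² = (-22 + 6*(-5))² = (-22 - 30)² = (-52)² = 2704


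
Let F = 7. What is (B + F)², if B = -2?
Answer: 25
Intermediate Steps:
(B + F)² = (-2 + 7)² = 5² = 25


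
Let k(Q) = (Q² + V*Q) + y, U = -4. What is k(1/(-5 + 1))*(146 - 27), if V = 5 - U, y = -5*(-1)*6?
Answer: 52955/16 ≈ 3309.7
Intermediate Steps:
y = 30 (y = 5*6 = 30)
V = 9 (V = 5 - 1*(-4) = 5 + 4 = 9)
k(Q) = 30 + Q² + 9*Q (k(Q) = (Q² + 9*Q) + 30 = 30 + Q² + 9*Q)
k(1/(-5 + 1))*(146 - 27) = (30 + (1/(-5 + 1))² + 9/(-5 + 1))*(146 - 27) = (30 + (1/(-4))² + 9/(-4))*119 = (30 + (-¼)² + 9*(-¼))*119 = (30 + 1/16 - 9/4)*119 = (445/16)*119 = 52955/16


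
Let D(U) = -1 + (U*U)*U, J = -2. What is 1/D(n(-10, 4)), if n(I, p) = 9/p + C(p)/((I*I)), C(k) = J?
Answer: 1000000/10089567 ≈ 0.099112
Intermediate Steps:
C(k) = -2
n(I, p) = -2/I² + 9/p (n(I, p) = 9/p - 2/I² = -2/I² + 9/p)
D(U) = -1 + U³ (D(U) = -1 + U²*U = -1 + U³)
1/D(n(-10, 4)) = 1/(-1 + (-2/(-10)² + 9/4)³) = 1/(-1 + (-2*1/100 + 9*(¼))³) = 1/(-1 + (-1/50 + 9/4)³) = 1/(-1 + (223/100)³) = 1/(-1 + 11089567/1000000) = 1/(10089567/1000000) = 1000000/10089567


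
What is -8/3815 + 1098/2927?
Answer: 4165454/11166505 ≈ 0.37303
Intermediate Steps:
-8/3815 + 1098/2927 = 4165454/11166505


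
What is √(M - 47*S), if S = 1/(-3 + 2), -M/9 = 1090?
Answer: I*√9763 ≈ 98.808*I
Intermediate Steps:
M = -9810 (M = -9*1090 = -9810)
S = -1 (S = 1/(-1) = -1)
√(M - 47*S) = √(-9810 - 47*(-1)) = √(-9810 + 47) = √(-9763) = I*√9763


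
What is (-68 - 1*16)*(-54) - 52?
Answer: 4484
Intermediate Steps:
(-68 - 1*16)*(-54) - 52 = (-68 - 16)*(-54) - 52 = -84*(-54) - 52 = 4536 - 52 = 4484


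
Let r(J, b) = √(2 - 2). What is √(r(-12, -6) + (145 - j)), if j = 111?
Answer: √34 ≈ 5.8309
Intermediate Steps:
r(J, b) = 0 (r(J, b) = √0 = 0)
√(r(-12, -6) + (145 - j)) = √(0 + (145 - 1*111)) = √(0 + (145 - 111)) = √(0 + 34) = √34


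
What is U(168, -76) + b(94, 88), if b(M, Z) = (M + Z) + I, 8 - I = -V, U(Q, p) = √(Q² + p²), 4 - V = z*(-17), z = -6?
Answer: 92 + 20*√85 ≈ 276.39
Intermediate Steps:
V = -98 (V = 4 - (-6)*(-17) = 4 - 1*102 = 4 - 102 = -98)
I = -90 (I = 8 - (-1)*(-98) = 8 - 1*98 = 8 - 98 = -90)
b(M, Z) = -90 + M + Z (b(M, Z) = (M + Z) - 90 = -90 + M + Z)
U(168, -76) + b(94, 88) = √(168² + (-76)²) + (-90 + 94 + 88) = √(28224 + 5776) + 92 = √34000 + 92 = 20*√85 + 92 = 92 + 20*√85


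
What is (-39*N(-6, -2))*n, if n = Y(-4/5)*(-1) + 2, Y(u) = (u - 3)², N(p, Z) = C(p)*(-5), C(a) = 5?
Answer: -12129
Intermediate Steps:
N(p, Z) = -25 (N(p, Z) = 5*(-5) = -25)
Y(u) = (-3 + u)²
n = -311/25 (n = (-3 - 4/5)²*(-1) + 2 = (-3 - 4*⅕)²*(-1) + 2 = (-3 - ⅘)²*(-1) + 2 = (-19/5)²*(-1) + 2 = (361/25)*(-1) + 2 = -361/25 + 2 = -311/25 ≈ -12.440)
(-39*N(-6, -2))*n = -39*(-25)*(-311/25) = 975*(-311/25) = -12129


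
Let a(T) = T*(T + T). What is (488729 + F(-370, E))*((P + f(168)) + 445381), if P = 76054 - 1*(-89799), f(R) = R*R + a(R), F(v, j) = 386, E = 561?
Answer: 340378063190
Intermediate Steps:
a(T) = 2*T² (a(T) = T*(2*T) = 2*T²)
f(R) = 3*R² (f(R) = R*R + 2*R² = R² + 2*R² = 3*R²)
P = 165853 (P = 76054 + 89799 = 165853)
(488729 + F(-370, E))*((P + f(168)) + 445381) = (488729 + 386)*((165853 + 3*168²) + 445381) = 489115*((165853 + 3*28224) + 445381) = 489115*((165853 + 84672) + 445381) = 489115*(250525 + 445381) = 489115*695906 = 340378063190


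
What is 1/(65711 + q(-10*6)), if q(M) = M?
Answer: 1/65651 ≈ 1.5232e-5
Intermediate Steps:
1/(65711 + q(-10*6)) = 1/(65711 - 10*6) = 1/(65711 - 60) = 1/65651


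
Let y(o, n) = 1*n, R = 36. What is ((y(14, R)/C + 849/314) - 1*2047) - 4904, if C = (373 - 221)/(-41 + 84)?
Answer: -20696388/2983 ≈ -6938.1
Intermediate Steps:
C = 152/43 ≈ 3.5349
y(o, n) = n
((y(14, R)/C + 849/314) - 1*2047) - 4904 = ((36/(152/43) + 849/314) - 1*2047) - 4904 = ((36*(43/152) + 849*(1/314)) - 2047) - 4904 = ((387/38 + 849/314) - 2047) - 4904 = (38445/2983 - 2047) - 4904 = -6067756/2983 - 4904 = -20696388/2983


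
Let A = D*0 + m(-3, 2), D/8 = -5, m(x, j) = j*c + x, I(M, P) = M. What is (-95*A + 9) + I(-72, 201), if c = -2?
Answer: 602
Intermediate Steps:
m(x, j) = x - 2*j (m(x, j) = j*(-2) + x = -2*j + x = x - 2*j)
D = -40 (D = 8*(-5) = -40)
A = -7 (A = -40*0 + (-3 - 2*2) = 0 + (-3 - 4) = 0 - 7 = -7)
(-95*A + 9) + I(-72, 201) = (-95*(-7) + 9) - 72 = (665 + 9) - 72 = 674 - 72 = 602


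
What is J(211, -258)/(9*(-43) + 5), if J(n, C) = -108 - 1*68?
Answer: 88/191 ≈ 0.46073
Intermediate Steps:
J(n, C) = -176 (J(n, C) = -108 - 68 = -176)
J(211, -258)/(9*(-43) + 5) = -176/(9*(-43) + 5) = -176/(-387 + 5) = -176/(-382) = -176*(-1/382) = 88/191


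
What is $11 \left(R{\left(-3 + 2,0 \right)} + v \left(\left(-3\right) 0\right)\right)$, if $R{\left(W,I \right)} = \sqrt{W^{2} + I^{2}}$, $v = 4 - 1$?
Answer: $11$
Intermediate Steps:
$v = 3$
$R{\left(W,I \right)} = \sqrt{I^{2} + W^{2}}$
$11 \left(R{\left(-3 + 2,0 \right)} + v \left(\left(-3\right) 0\right)\right) = 11 \left(\sqrt{0^{2} + \left(-3 + 2\right)^{2}} + 3 \left(\left(-3\right) 0\right)\right) = 11 \left(\sqrt{0 + \left(-1\right)^{2}} + 3 \cdot 0\right) = 11 \left(\sqrt{0 + 1} + 0\right) = 11 \left(\sqrt{1} + 0\right) = 11 \left(1 + 0\right) = 11 \cdot 1 = 11$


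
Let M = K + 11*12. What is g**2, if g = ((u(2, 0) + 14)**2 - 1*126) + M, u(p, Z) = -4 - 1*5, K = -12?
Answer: 361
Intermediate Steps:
u(p, Z) = -9 (u(p, Z) = -4 - 5 = -9)
M = 120 (M = -12 + 11*12 = -12 + 132 = 120)
g = 19 (g = ((-9 + 14)**2 - 1*126) + 120 = (5**2 - 126) + 120 = (25 - 126) + 120 = -101 + 120 = 19)
g**2 = 19**2 = 361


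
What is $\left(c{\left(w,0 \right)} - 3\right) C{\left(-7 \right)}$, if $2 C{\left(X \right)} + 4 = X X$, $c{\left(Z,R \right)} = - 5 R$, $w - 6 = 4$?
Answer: $- \frac{135}{2} \approx -67.5$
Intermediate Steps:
$w = 10$ ($w = 6 + 4 = 10$)
$C{\left(X \right)} = -2 + \frac{X^{2}}{2}$ ($C{\left(X \right)} = -2 + \frac{X X}{2} = -2 + \frac{X^{2}}{2}$)
$\left(c{\left(w,0 \right)} - 3\right) C{\left(-7 \right)} = \left(\left(-5\right) 0 - 3\right) \left(-2 + \frac{\left(-7\right)^{2}}{2}\right) = \left(0 - 3\right) \left(-2 + \frac{1}{2} \cdot 49\right) = - 3 \left(-2 + \frac{49}{2}\right) = \left(-3\right) \frac{45}{2} = - \frac{135}{2}$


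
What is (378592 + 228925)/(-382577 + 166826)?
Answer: -607517/215751 ≈ -2.8158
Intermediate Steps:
(378592 + 228925)/(-382577 + 166826) = 607517/(-215751) = 607517*(-1/215751) = -607517/215751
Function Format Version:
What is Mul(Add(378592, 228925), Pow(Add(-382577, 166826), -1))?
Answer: Rational(-607517, 215751) ≈ -2.8158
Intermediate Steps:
Mul(Add(378592, 228925), Pow(Add(-382577, 166826), -1)) = Mul(607517, Pow(-215751, -1)) = Mul(607517, Rational(-1, 215751)) = Rational(-607517, 215751)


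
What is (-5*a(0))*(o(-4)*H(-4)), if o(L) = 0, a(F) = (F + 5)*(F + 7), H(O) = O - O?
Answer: 0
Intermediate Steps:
H(O) = 0
a(F) = (5 + F)*(7 + F)
(-5*a(0))*(o(-4)*H(-4)) = (-5*(35 + 0**2 + 12*0))*(0*0) = -5*(35 + 0 + 0)*0 = -5*35*0 = -175*0 = 0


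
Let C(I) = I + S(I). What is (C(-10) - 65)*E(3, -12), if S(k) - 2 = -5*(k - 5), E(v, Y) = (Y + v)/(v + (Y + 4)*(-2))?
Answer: -18/19 ≈ -0.94737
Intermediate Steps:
E(v, Y) = (Y + v)/(-8 + v - 2*Y) (E(v, Y) = (Y + v)/(v + (4 + Y)*(-2)) = (Y + v)/(v + (-8 - 2*Y)) = (Y + v)/(-8 + v - 2*Y))
S(k) = 27 - 5*k (S(k) = 2 - 5*(k - 5) = 2 - 5*(-5 + k) = 2 + (25 - 5*k) = 27 - 5*k)
C(I) = 27 - 4*I (C(I) = I + (27 - 5*I) = 27 - 4*I)
(C(-10) - 65)*E(3, -12) = ((27 - 4*(-10)) - 65)*((-12 + 3)/(-8 + 3 - 2*(-12))) = ((27 + 40) - 65)*(-9/(-8 + 3 + 24)) = (67 - 65)*(-9/19) = 2*((1/19)*(-9)) = 2*(-9/19) = -18/19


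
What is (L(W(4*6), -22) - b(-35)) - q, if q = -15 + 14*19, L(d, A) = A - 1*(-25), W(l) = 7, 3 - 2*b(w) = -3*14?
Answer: -541/2 ≈ -270.50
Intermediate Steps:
b(w) = 45/2 (b(w) = 3/2 - (-3)*14/2 = 3/2 - ½*(-42) = 3/2 + 21 = 45/2)
L(d, A) = 25 + A (L(d, A) = A + 25 = 25 + A)
q = 251 (q = -15 + 266 = 251)
(L(W(4*6), -22) - b(-35)) - q = ((25 - 22) - 1*45/2) - 1*251 = (3 - 45/2) - 251 = -39/2 - 251 = -541/2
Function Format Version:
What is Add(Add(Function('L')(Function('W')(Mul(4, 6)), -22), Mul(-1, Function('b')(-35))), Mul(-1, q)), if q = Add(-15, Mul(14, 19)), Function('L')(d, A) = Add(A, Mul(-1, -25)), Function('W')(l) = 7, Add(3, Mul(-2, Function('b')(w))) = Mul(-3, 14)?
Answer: Rational(-541, 2) ≈ -270.50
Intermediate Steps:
Function('b')(w) = Rational(45, 2) (Function('b')(w) = Add(Rational(3, 2), Mul(Rational(-1, 2), Mul(-3, 14))) = Add(Rational(3, 2), Mul(Rational(-1, 2), -42)) = Add(Rational(3, 2), 21) = Rational(45, 2))
Function('L')(d, A) = Add(25, A) (Function('L')(d, A) = Add(A, 25) = Add(25, A))
q = 251 (q = Add(-15, 266) = 251)
Add(Add(Function('L')(Function('W')(Mul(4, 6)), -22), Mul(-1, Function('b')(-35))), Mul(-1, q)) = Add(Add(Add(25, -22), Mul(-1, Rational(45, 2))), Mul(-1, 251)) = Add(Add(3, Rational(-45, 2)), -251) = Add(Rational(-39, 2), -251) = Rational(-541, 2)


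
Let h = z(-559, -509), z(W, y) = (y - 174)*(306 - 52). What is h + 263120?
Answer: 89638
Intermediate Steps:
z(W, y) = -44196 + 254*y (z(W, y) = (-174 + y)*254 = -44196 + 254*y)
h = -173482 (h = -44196 + 254*(-509) = -44196 - 129286 = -173482)
h + 263120 = -173482 + 263120 = 89638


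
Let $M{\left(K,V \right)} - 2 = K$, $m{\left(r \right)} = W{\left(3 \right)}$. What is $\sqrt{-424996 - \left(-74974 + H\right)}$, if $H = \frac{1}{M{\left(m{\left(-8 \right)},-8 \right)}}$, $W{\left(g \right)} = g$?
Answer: $\frac{i \sqrt{8750555}}{5} \approx 591.63 i$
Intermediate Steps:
$m{\left(r \right)} = 3$
$M{\left(K,V \right)} = 2 + K$
$H = \frac{1}{5}$ ($H = \frac{1}{2 + 3} = \frac{1}{5} \approx 0.2$)
$\sqrt{-424996 - \left(-74974 + H\right)} = \sqrt{-424996 + \left(74974 - \frac{1}{5}\right)} = \sqrt{-424996 + \frac{374869}{5}} = \sqrt{- \frac{1750111}{5}} = \frac{i \sqrt{8750555}}{5}$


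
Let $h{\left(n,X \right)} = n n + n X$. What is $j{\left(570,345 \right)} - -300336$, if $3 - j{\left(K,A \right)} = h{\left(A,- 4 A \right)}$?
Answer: $657414$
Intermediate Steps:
$h{\left(n,X \right)} = n^{2} + X n$
$j{\left(K,A \right)} = 3 + 3 A^{2}$ ($j{\left(K,A \right)} = 3 - A \left(- 4 A + A\right) = 3 - A \left(- 3 A\right) = 3 - - 3 A^{2} = 3 + 3 A^{2}$)
$j{\left(570,345 \right)} - -300336 = \left(3 + 3 \cdot 345^{2}\right) - -300336 = \left(3 + 3 \cdot 119025\right) + 300336 = \left(3 + 357075\right) + 300336 = 357078 + 300336 = 657414$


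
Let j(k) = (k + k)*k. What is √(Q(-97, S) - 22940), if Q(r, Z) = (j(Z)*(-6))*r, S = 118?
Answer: 2*√4046149 ≈ 4023.0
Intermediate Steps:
j(k) = 2*k² (j(k) = (2*k)*k = 2*k²)
Q(r, Z) = -12*r*Z² (Q(r, Z) = ((2*Z²)*(-6))*r = (-12*Z²)*r = -12*r*Z²)
√(Q(-97, S) - 22940) = √(-12*(-97)*118² - 22940) = √(-12*(-97)*13924 - 22940) = √(16207536 - 22940) = √16184596 = 2*√4046149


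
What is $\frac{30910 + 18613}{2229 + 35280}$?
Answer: $\frac{49523}{37509} \approx 1.3203$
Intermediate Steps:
$\frac{30910 + 18613}{2229 + 35280} = \frac{49523}{37509}$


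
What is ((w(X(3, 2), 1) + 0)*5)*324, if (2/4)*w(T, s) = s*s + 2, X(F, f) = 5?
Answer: 9720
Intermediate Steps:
w(T, s) = 4 + 2*s**2 (w(T, s) = 2*(s*s + 2) = 2*(s**2 + 2) = 2*(2 + s**2) = 4 + 2*s**2)
((w(X(3, 2), 1) + 0)*5)*324 = (((4 + 2*1**2) + 0)*5)*324 = (((4 + 2*1) + 0)*5)*324 = (((4 + 2) + 0)*5)*324 = ((6 + 0)*5)*324 = (6*5)*324 = 30*324 = 9720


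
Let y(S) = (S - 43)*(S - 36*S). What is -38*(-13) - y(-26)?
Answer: 63284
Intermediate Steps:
y(S) = -35*S*(-43 + S) (y(S) = (-43 + S)*(-35*S) = -35*S*(-43 + S))
-38*(-13) - y(-26) = -38*(-13) - 35*(-26)*(43 - 1*(-26)) = 494 - 35*(-26)*(43 + 26) = 494 - 35*(-26)*69 = 494 - 1*(-62790) = 494 + 62790 = 63284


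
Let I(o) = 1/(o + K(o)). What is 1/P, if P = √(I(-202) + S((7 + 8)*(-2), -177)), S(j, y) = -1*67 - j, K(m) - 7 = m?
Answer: -I*√5831930/14690 ≈ -0.16439*I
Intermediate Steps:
K(m) = 7 + m
I(o) = 1/(7 + 2*o) (I(o) = 1/(o + (7 + o)) = 1/(7 + 2*o))
S(j, y) = -67 - j
P = I*√5831930/397 (P = √(1/(7 + 2*(-202)) + (-67 - (7 + 8)*(-2))) = √(1/(7 - 404) + (-67 - 15*(-2))) = √(1/(-397) + (-67 - 1*(-30))) = √(-1/397 + (-67 + 30)) = √(-1/397 - 37) = √(-14690/397) = I*√5831930/397 ≈ 6.083*I)
1/P = 1/(I*√5831930/397) = -I*√5831930/14690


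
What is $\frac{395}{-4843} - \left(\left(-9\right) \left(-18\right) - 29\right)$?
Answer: $- \frac{644514}{4843} \approx -133.08$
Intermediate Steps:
$\frac{395}{-4843} - \left(\left(-9\right) \left(-18\right) - 29\right) = 395 \left(- \frac{1}{4843}\right) - \left(162 - 29\right) = - \frac{395}{4843} - 133 = - \frac{644514}{4843}$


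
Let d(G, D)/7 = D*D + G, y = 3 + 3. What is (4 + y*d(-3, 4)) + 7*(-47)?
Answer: 221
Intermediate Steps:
y = 6
d(G, D) = 7*G + 7*D² (d(G, D) = 7*(D*D + G) = 7*(D² + G) = 7*(G + D²) = 7*G + 7*D²)
(4 + y*d(-3, 4)) + 7*(-47) = (4 + 6*(7*(-3) + 7*4²)) + 7*(-47) = (4 + 6*(-21 + 7*16)) - 329 = (4 + 6*(-21 + 112)) - 329 = (4 + 6*91) - 329 = (4 + 546) - 329 = 550 - 329 = 221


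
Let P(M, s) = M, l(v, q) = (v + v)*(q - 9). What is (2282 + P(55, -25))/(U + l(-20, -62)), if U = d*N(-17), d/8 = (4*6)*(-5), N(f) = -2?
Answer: 2337/4760 ≈ 0.49097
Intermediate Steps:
l(v, q) = 2*v*(-9 + q) (l(v, q) = (2*v)*(-9 + q) = 2*v*(-9 + q))
d = -960 (d = 8*((4*6)*(-5)) = 8*(24*(-5)) = 8*(-120) = -960)
U = 1920 (U = -960*(-2) = 1920)
(2282 + P(55, -25))/(U + l(-20, -62)) = (2282 + 55)/(1920 + 2*(-20)*(-9 - 62)) = 2337/(1920 + 2*(-20)*(-71)) = 2337/(1920 + 2840) = 2337/4760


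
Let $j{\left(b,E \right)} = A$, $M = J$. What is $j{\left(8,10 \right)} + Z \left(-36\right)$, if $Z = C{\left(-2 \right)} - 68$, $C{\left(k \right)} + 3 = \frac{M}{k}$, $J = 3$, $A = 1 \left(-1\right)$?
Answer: $2609$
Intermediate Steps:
$A = -1$
$M = 3$
$C{\left(k \right)} = -3 + \frac{3}{k}$
$j{\left(b,E \right)} = -1$
$Z = - \frac{145}{2}$ ($Z = \left(-3 + \frac{3}{-2}\right) - 68 = \left(-3 + 3 \left(- \frac{1}{2}\right)\right) - 68 = \left(-3 - \frac{3}{2}\right) - 68 = - \frac{9}{2} - 68 = - \frac{145}{2} \approx -72.5$)
$j{\left(8,10 \right)} + Z \left(-36\right) = -1 - -2610 = -1 + 2610 = 2609$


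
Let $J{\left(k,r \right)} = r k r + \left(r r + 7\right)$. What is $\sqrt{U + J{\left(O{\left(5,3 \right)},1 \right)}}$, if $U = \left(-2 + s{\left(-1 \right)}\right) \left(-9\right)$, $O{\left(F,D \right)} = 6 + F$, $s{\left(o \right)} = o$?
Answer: $\sqrt{46} \approx 6.7823$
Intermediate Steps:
$J{\left(k,r \right)} = 7 + r^{2} + k r^{2}$ ($J{\left(k,r \right)} = k r r + \left(r^{2} + 7\right) = k r^{2} + \left(7 + r^{2}\right) = 7 + r^{2} + k r^{2}$)
$U = 27$ ($U = \left(-2 - 1\right) \left(-9\right) = \left(-3\right) \left(-9\right) = 27$)
$\sqrt{U + J{\left(O{\left(5,3 \right)},1 \right)}} = \sqrt{27 + \left(7 + 1^{2} + \left(6 + 5\right) 1^{2}\right)} = \sqrt{27 + \left(7 + 1 + 11 \cdot 1\right)} = \sqrt{27 + \left(7 + 1 + 11\right)} = \sqrt{27 + 19} = \sqrt{46}$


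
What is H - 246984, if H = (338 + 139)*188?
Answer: -157308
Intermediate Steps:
H = 89676 (H = 477*188 = 89676)
H - 246984 = 89676 - 246984 = -157308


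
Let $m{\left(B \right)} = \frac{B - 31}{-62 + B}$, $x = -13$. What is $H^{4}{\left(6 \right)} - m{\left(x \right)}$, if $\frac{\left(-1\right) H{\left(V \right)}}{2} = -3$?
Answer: $\frac{97156}{75} \approx 1295.4$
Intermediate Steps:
$H{\left(V \right)} = 6$ ($H{\left(V \right)} = \left(-2\right) \left(-3\right) = 6$)
$m{\left(B \right)} = \frac{-31 + B}{-62 + B}$
$H^{4}{\left(6 \right)} - m{\left(x \right)} = 6^{4} - \frac{-31 - 13}{-62 - 13} = 1296 - \frac{1}{-75} \left(-44\right) = 1296 - \left(- \frac{1}{75}\right) \left(-44\right) = 1296 - \frac{44}{75} = \frac{97156}{75}$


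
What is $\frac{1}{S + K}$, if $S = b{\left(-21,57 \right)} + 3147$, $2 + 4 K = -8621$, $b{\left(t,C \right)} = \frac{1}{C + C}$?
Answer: $\frac{228}{226007} \approx 0.0010088$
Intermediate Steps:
$b{\left(t,C \right)} = \frac{1}{2 C}$
$K = - \frac{8623}{4}$ ($K = - \frac{1}{2} + \frac{1}{4} \left(-8621\right) = - \frac{1}{2} - \frac{8621}{4} = - \frac{8623}{4} \approx -2155.8$)
$S = \frac{358759}{114}$ ($S = \frac{1}{2 \cdot 57} + 3147 = \frac{1}{2} \cdot \frac{1}{57} + 3147 = \frac{1}{114} + 3147 = \frac{358759}{114} \approx 3147.0$)
$\frac{1}{S + K} = \frac{1}{\frac{358759}{114} - \frac{8623}{4}} = \frac{1}{\frac{226007}{228}} = \frac{228}{226007}$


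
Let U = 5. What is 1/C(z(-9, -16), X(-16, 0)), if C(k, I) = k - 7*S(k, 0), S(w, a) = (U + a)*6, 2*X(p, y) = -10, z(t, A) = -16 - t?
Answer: -1/217 ≈ -0.0046083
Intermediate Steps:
X(p, y) = -5 (X(p, y) = (½)*(-10) = -5)
S(w, a) = 30 + 6*a (S(w, a) = (5 + a)*6 = 30 + 6*a)
C(k, I) = -210 + k (C(k, I) = k - 7*(30 + 6*0) = k - 7*(30 + 0) = k - 7*30 = k - 210 = -210 + k)
1/C(z(-9, -16), X(-16, 0)) = 1/(-210 + (-16 - 1*(-9))) = 1/(-210 + (-16 + 9)) = 1/(-210 - 7) = 1/(-217) = -1/217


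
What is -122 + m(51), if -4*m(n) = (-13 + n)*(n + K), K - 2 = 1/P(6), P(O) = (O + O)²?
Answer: -180163/288 ≈ -625.57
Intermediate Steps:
P(O) = 4*O² (P(O) = (2*O)² = 4*O²)
K = 289/144 (K = 2 + 1/(4*6²) = 2 + 1/(4*36) = 2 + 1/144 = 289/144 ≈ 2.0069)
m(n) = -(-13 + n)*(289/144 + n)/4 (m(n) = -(-13 + n)*(n + 289/144)/4 = -(-13 + n)*(289/144 + n)/4)
-122 + m(51) = -122 + (3757/576 - ¼*51² + (1583/576)*51) = -122 + (3757/576 - ¼*2601 + 26911/192) = -122 + (3757/576 - 2601/4 + 26911/192) = -122 - 145027/288 = -180163/288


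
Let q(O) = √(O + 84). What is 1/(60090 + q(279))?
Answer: 20030/1203602579 - 11*√3/3610807737 ≈ 1.6636e-5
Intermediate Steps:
q(O) = √(84 + O)
1/(60090 + q(279)) = 1/(60090 + √(84 + 279)) = 1/(60090 + √363) = 1/(60090 + 11*√3)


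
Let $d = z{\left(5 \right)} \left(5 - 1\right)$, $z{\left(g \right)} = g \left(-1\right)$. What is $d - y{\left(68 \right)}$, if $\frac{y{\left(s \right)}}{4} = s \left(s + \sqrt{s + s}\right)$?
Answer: $-18516 - 544 \sqrt{34} \approx -21688.0$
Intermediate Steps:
$z{\left(g \right)} = - g$
$y{\left(s \right)} = 4 s \left(s + \sqrt{2} \sqrt{s}\right)$ ($y{\left(s \right)} = 4 s \left(s + \sqrt{s + s}\right) = 4 s \left(s + \sqrt{2 s}\right) = 4 s \left(s + \sqrt{2} \sqrt{s}\right)$)
$d = -20$ ($d = \left(-1\right) 5 \left(5 - 1\right) = \left(-5\right) 4 = -20$)
$d - y{\left(68 \right)} = -20 - \left(4 \cdot 68^{2} + 4 \sqrt{2} \cdot 68^{\frac{3}{2}}\right) = -20 - \left(4 \cdot 4624 + 4 \sqrt{2} \cdot 136 \sqrt{17}\right) = -20 - \left(18496 + 544 \sqrt{34}\right) = -18516 - 544 \sqrt{34}$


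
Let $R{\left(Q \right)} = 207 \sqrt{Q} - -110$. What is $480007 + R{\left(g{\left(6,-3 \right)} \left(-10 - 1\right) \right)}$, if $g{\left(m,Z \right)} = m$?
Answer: $480117 + 207 i \sqrt{66} \approx 4.8012 \cdot 10^{5} + 1681.7 i$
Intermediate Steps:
$R{\left(Q \right)} = 110 + 207 \sqrt{Q}$ ($R{\left(Q \right)} = 207 \sqrt{Q} + 110 = 110 + 207 \sqrt{Q}$)
$480007 + R{\left(g{\left(6,-3 \right)} \left(-10 - 1\right) \right)} = 480007 + \left(110 + 207 \sqrt{6 \left(-10 - 1\right)}\right) = 480007 + \left(110 + 207 \sqrt{6 \left(-11\right)}\right) = 480007 + \left(110 + 207 \sqrt{-66}\right) = 480007 + \left(110 + 207 i \sqrt{66}\right) = 480117 + 207 i \sqrt{66}$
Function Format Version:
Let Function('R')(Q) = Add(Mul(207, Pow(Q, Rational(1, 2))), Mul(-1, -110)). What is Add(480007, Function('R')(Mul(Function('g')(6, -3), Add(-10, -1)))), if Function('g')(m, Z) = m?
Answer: Add(480117, Mul(207, I, Pow(66, Rational(1, 2)))) ≈ Add(4.8012e+5, Mul(1681.7, I))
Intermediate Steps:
Function('R')(Q) = Add(110, Mul(207, Pow(Q, Rational(1, 2)))) (Function('R')(Q) = Add(Mul(207, Pow(Q, Rational(1, 2))), 110) = Add(110, Mul(207, Pow(Q, Rational(1, 2)))))
Add(480007, Function('R')(Mul(Function('g')(6, -3), Add(-10, -1)))) = Add(480007, Add(110, Mul(207, Pow(Mul(6, Add(-10, -1)), Rational(1, 2))))) = Add(480007, Add(110, Mul(207, Pow(Mul(6, -11), Rational(1, 2))))) = Add(480007, Add(110, Mul(207, Pow(-66, Rational(1, 2))))) = Add(480007, Add(110, Mul(207, Mul(I, Pow(66, Rational(1, 2)))))) = Add(480007, Add(110, Mul(207, I, Pow(66, Rational(1, 2))))) = Add(480117, Mul(207, I, Pow(66, Rational(1, 2))))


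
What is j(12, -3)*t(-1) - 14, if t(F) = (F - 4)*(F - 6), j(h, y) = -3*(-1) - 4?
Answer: -49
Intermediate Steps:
j(h, y) = -1 (j(h, y) = 3 - 4 = -1)
t(F) = (-6 + F)*(-4 + F) (t(F) = (-4 + F)*(-6 + F) = (-6 + F)*(-4 + F))
j(12, -3)*t(-1) - 14 = -(24 + (-1)**2 - 10*(-1)) - 14 = -(24 + 1 + 10) - 14 = -1*35 - 14 = -35 - 14 = -49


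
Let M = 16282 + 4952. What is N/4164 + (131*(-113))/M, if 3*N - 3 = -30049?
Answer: -34288160/11052297 ≈ -3.1024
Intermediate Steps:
N = -30046/3 (N = 1 + (⅓)*(-30049) = 1 - 30049/3 = -30046/3 ≈ -10015.)
M = 21234
N/4164 + (131*(-113))/M = -30046/3/4164 + (131*(-113))/21234 = -30046/3*1/4164 - 14803*1/21234 = -15023/6246 - 14803/21234 = -34288160/11052297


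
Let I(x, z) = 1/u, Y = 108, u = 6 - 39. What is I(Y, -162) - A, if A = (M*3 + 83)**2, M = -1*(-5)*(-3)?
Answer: -47653/33 ≈ -1444.0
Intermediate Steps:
u = -33
M = -15 (M = 5*(-3) = -15)
I(x, z) = -1/33 (I(x, z) = 1/(-33) = -1/33)
A = 1444 (A = (-15*3 + 83)**2 = (-45 + 83)**2 = 38**2 = 1444)
I(Y, -162) - A = -1/33 - 1*1444 = -1/33 - 1444 = -47653/33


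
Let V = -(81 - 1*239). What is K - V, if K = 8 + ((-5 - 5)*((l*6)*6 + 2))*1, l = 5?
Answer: -1970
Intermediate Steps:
V = 158 (V = -(81 - 239) = -1*(-158) = 158)
K = -1812 (K = 8 + ((-5 - 5)*((5*6)*6 + 2))*1 = 8 - 10*(30*6 + 2)*1 = 8 - 10*(180 + 2)*1 = 8 - 10*182*1 = 8 - 1820*1 = 8 - 1820 = -1812)
K - V = -1812 - 1*158 = -1812 - 158 = -1970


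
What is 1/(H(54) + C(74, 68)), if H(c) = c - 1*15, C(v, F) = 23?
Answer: 1/62 ≈ 0.016129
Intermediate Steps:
H(c) = -15 + c (H(c) = c - 15 = -15 + c)
1/(H(54) + C(74, 68)) = 1/((-15 + 54) + 23) = 1/(39 + 23) = 1/62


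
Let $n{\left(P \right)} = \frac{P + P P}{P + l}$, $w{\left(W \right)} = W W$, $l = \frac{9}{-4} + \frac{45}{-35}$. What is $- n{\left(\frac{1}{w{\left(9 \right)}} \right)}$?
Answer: $\frac{2296}{647271} \approx 0.0035472$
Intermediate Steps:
$l = - \frac{99}{28}$ ($l = 9 \left(- \frac{1}{4}\right) + 45 \left(- \frac{1}{35}\right) = - \frac{9}{4} - \frac{9}{7} = - \frac{99}{28} \approx -3.5357$)
$w{\left(W \right)} = W^{2}$
$n{\left(P \right)} = \frac{P + P^{2}}{- \frac{99}{28} + P}$ ($n{\left(P \right)} = \frac{P + P P}{P - \frac{99}{28}} = \frac{P + P^{2}}{- \frac{99}{28} + P}$)
$- n{\left(\frac{1}{w{\left(9 \right)}} \right)} = - \frac{28 \left(1 + \frac{1}{9^{2}}\right)}{9^{2} \left(-99 + \frac{28}{9^{2}}\right)} = - \frac{28 \left(1 + \frac{1}{81}\right)}{81 \left(-99 + \frac{28}{81}\right)} = - \frac{28 \left(1 + \frac{1}{81}\right)}{81 \left(-99 + 28 \cdot \frac{1}{81}\right)} = - \frac{28 \cdot 82}{81 \left(-99 + \frac{28}{81}\right) 81} = - \frac{28 \cdot 82}{81 \left(- \frac{7991}{81}\right) 81} = - \frac{28 \left(-81\right) 82}{81 \cdot 7991 \cdot 81} = \left(-1\right) \left(- \frac{2296}{647271}\right) = \frac{2296}{647271}$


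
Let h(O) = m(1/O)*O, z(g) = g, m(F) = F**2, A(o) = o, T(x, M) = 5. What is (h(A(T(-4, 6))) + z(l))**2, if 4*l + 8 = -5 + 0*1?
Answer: 3721/400 ≈ 9.3025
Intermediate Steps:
l = -13/4 (l = -2 + (-5 + 0*1)/4 = -2 + (-5 + 0)/4 = -2 + (1/4)*(-5) = -2 - 5/4 = -13/4 ≈ -3.2500)
h(O) = 1/O (h(O) = (1/O)**2*O = O/O**2 = 1/O)
(h(A(T(-4, 6))) + z(l))**2 = (1/5 - 13/4)**2 = (-61/20)**2 = 3721/400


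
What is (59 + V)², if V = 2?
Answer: 3721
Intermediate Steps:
(59 + V)² = (59 + 2)² = 61² = 3721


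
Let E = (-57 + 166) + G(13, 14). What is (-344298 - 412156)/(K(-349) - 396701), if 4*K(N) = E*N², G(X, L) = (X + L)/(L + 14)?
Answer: -84722848/330594767 ≈ -0.25627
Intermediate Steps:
G(X, L) = (L + X)/(14 + L)
E = 3079/28 (E = (-57 + 166) + (14 + 13)/(14 + 14) = 109 + 27/28 = 3079/28 ≈ 109.96)
K(N) = 3079*N²/112 (K(N) = (3079*N²/28)/4 = 3079*N²/112)
(-344298 - 412156)/(K(-349) - 396701) = (-344298 - 412156)/((3079/112)*(-349)² - 396701) = -756454/((3079/112)*121801 - 396701) = -756454/(375025279/112 - 396701) = -756454/330594767/112 = -756454*112/330594767 = -84722848/330594767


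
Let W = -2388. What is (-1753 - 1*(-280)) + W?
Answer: -3861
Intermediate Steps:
(-1753 - 1*(-280)) + W = (-1753 - 1*(-280)) - 2388 = (-1753 + 280) - 2388 = -1473 - 2388 = -3861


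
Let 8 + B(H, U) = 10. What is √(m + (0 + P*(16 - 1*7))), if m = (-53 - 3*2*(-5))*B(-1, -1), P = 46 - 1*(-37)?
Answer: √701 ≈ 26.476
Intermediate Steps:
P = 83 (P = 46 + 37 = 83)
B(H, U) = 2 (B(H, U) = -8 + 10 = 2)
m = -46 (m = (-53 - 3*2*(-5))*2 = (-53 - 6*(-5))*2 = (-53 + 30)*2 = -23*2 = -46)
√(m + (0 + P*(16 - 1*7))) = √(-46 + (0 + 83*(16 - 1*7))) = √(-46 + (0 + 83*(16 - 7))) = √(-46 + (0 + 83*9)) = √(-46 + (0 + 747)) = √(-46 + 747) = √701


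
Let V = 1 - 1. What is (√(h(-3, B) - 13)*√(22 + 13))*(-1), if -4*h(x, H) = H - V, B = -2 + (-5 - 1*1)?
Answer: -I*√385 ≈ -19.621*I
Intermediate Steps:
V = 0
B = -8 (B = -2 + (-5 - 1) = -2 - 6 = -8)
h(x, H) = -H/4 (h(x, H) = -(H - 1*0)/4 = -(H + 0)/4 = -H/4)
(√(h(-3, B) - 13)*√(22 + 13))*(-1) = (√(-¼*(-8) - 13)*√(22 + 13))*(-1) = (√(2 - 13)*√35)*(-1) = (√(-11)*√35)*(-1) = ((I*√11)*√35)*(-1) = (I*√385)*(-1) = -I*√385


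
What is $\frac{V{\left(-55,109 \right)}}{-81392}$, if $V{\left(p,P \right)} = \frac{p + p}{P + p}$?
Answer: $\frac{55}{2197584} \approx 2.5027 \cdot 10^{-5}$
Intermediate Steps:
$V{\left(p,P \right)} = \frac{2 p}{P + p}$
$\frac{V{\left(-55,109 \right)}}{-81392} = \frac{2 \left(-55\right) \frac{1}{109 - 55}}{-81392} = 2 \left(-55\right) \frac{1}{54} \left(- \frac{1}{81392}\right) = \left(- \frac{55}{27}\right) \left(- \frac{1}{81392}\right) = \frac{55}{2197584}$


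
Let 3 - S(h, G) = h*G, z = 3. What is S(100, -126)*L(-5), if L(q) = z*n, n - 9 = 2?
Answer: 415899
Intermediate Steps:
n = 11 (n = 9 + 2 = 11)
S(h, G) = 3 - G*h (S(h, G) = 3 - h*G = 3 - G*h)
L(q) = 33 (L(q) = 3*11 = 33)
S(100, -126)*L(-5) = (3 - 1*(-126)*100)*33 = (3 + 12600)*33 = 12603*33 = 415899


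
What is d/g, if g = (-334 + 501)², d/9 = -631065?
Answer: -5679585/27889 ≈ -203.65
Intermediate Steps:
d = -5679585 (d = 9*(-631065) = -5679585)
g = 27889 (g = 167² = 27889)
d/g = -5679585/27889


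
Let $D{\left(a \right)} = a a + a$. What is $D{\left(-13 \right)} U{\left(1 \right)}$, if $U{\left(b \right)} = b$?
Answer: $156$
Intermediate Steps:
$D{\left(a \right)} = a + a^{2}$ ($D{\left(a \right)} = a^{2} + a = a + a^{2}$)
$D{\left(-13 \right)} U{\left(1 \right)} = - 13 \left(1 - 13\right) 1 = \left(-13\right) \left(-12\right) 1 = 156 \cdot 1 = 156$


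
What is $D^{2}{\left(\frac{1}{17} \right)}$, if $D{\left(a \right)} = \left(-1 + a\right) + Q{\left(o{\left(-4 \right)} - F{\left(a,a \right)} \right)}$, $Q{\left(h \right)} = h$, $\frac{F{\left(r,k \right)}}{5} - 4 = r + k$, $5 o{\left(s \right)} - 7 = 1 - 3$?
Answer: $\frac{121801}{289} \approx 421.46$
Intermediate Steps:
$o{\left(s \right)} = 1$ ($o{\left(s \right)} = \frac{7}{5} + \frac{1 - 3}{5} = \frac{7}{5} + \frac{1}{5} \left(-2\right) = \frac{7}{5} - \frac{2}{5} = 1$)
$F{\left(r,k \right)} = 20 + 5 k + 5 r$ ($F{\left(r,k \right)} = 20 + 5 \left(r + k\right) = 20 + 5 \left(k + r\right) = 20 + \left(5 k + 5 r\right) = 20 + 5 k + 5 r$)
$D{\left(a \right)} = -20 - 9 a$ ($D{\left(a \right)} = \left(-1 + a\right) - \left(19 + 10 a\right) = -20 - 9 a$)
$D^{2}{\left(\frac{1}{17} \right)} = \left(-20 - \frac{9}{17}\right)^{2} = \left(- \frac{349}{17}\right)^{2} = \frac{121801}{289}$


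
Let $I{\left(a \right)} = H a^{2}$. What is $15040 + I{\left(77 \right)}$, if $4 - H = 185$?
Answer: $-1058109$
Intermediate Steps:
$H = -181$ ($H = 4 - 185 = -181$)
$I{\left(a \right)} = - 181 a^{2}$
$15040 + I{\left(77 \right)} = 15040 - 181 \cdot 77^{2} = 15040 - 1073149 = -1058109$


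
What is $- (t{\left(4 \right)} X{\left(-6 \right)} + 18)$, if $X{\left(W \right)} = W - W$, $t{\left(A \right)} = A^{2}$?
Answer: $-18$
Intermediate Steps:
$X{\left(W \right)} = 0$
$- (t{\left(4 \right)} X{\left(-6 \right)} + 18) = - (4^{2} \cdot 0 + 18) = - (16 \cdot 0 + 18) = - (0 + 18) = \left(-1\right) 18 = -18$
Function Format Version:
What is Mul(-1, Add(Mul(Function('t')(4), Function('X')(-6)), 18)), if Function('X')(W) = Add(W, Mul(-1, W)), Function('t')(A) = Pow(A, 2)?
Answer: -18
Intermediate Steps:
Function('X')(W) = 0
Mul(-1, Add(Mul(Function('t')(4), Function('X')(-6)), 18)) = Mul(-1, Add(Mul(Pow(4, 2), 0), 18)) = Mul(-1, Add(Mul(16, 0), 18)) = Mul(-1, Add(0, 18)) = Mul(-1, 18) = -18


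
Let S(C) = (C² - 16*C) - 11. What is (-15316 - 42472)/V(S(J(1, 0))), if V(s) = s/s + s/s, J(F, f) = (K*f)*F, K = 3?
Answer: -28894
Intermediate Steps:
J(F, f) = 3*F*f (J(F, f) = (3*f)*F = 3*F*f)
S(C) = -11 + C² - 16*C
V(s) = 2 (V(s) = 1 + 1 = 2)
(-15316 - 42472)/V(S(J(1, 0))) = (-15316 - 42472)/2 = -57788*½ = -28894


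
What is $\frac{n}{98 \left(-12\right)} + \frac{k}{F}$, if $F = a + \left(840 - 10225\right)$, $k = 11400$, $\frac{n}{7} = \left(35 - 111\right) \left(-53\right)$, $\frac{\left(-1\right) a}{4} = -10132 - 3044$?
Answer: $- \frac{43143433}{1819398} \approx -23.713$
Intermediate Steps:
$a = 52704$ ($a = - 4 \left(-10132 - 3044\right) = \left(-4\right) \left(-13176\right) = 52704$)
$n = 28196$ ($n = 7 \left(35 - 111\right) \left(-53\right) = 7 \left(\left(-76\right) \left(-53\right)\right) = 7 \cdot 4028 = 28196$)
$F = 43319$ ($F = 52704 + \left(840 - 10225\right) = 52704 - 9385 = 43319$)
$\frac{n}{98 \left(-12\right)} + \frac{k}{F} = \frac{28196}{98 \left(-12\right)} + \frac{11400}{43319} = \frac{28196}{-1176} + 11400 \cdot \frac{1}{43319} = 28196 \left(- \frac{1}{1176}\right) + \frac{11400}{43319} = - \frac{1007}{42} + \frac{11400}{43319} = - \frac{43143433}{1819398}$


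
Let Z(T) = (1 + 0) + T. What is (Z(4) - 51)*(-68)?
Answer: 3128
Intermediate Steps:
Z(T) = 1 + T
(Z(4) - 51)*(-68) = ((1 + 4) - 51)*(-68) = (5 - 51)*(-68) = -46*(-68) = 3128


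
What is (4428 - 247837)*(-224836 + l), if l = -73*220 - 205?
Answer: 58686153309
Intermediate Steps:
l = -16265 (l = -16060 - 205 = -16265)
(4428 - 247837)*(-224836 + l) = (4428 - 247837)*(-224836 - 16265) = -243409*(-241101) = 58686153309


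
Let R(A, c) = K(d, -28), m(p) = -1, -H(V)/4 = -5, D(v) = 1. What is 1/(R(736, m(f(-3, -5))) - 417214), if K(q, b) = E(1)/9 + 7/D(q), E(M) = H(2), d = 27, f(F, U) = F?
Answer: -9/3754843 ≈ -2.3969e-6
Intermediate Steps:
H(V) = 20 (H(V) = -4*(-5) = 20)
E(M) = 20
K(q, b) = 83/9 (K(q, b) = 20/9 + 7/1 = 20*(⅑) + 7*1 = 20/9 + 7 = 83/9)
R(A, c) = 83/9
1/(R(736, m(f(-3, -5))) - 417214) = 1/(83/9 - 417214) = 1/(-3754843/9) = -9/3754843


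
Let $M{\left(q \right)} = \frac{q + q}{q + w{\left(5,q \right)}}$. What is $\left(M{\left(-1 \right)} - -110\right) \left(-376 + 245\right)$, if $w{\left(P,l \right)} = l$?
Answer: $-14541$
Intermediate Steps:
$M{\left(q \right)} = 1$ ($M{\left(q \right)} = \frac{q + q}{q + q} = \frac{2 q}{2 q} = 2 q \frac{1}{2 q} = 1$)
$\left(M{\left(-1 \right)} - -110\right) \left(-376 + 245\right) = \left(1 - -110\right) \left(-376 + 245\right) = \left(1 + 110\right) \left(-131\right) = 111 \left(-131\right) = -14541$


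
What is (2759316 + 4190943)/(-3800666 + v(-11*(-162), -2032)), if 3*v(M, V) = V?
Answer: -20850777/11404030 ≈ -1.8284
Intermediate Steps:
v(M, V) = V/3
(2759316 + 4190943)/(-3800666 + v(-11*(-162), -2032)) = (2759316 + 4190943)/(-3800666 + (⅓)*(-2032)) = 6950259/(-3800666 - 2032/3) = 6950259/(-11404030/3) = 6950259*(-3/11404030) = -20850777/11404030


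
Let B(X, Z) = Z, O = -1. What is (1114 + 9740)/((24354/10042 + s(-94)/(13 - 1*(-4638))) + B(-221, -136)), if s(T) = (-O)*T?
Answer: -253469891034/3119800003 ≈ -81.246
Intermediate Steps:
s(T) = T (s(T) = (-1*(-1))*T = 1*T = T)
(1114 + 9740)/((24354/10042 + s(-94)/(13 - 1*(-4638))) + B(-221, -136)) = (1114 + 9740)/((24354/10042 - 94/(13 - 1*(-4638))) - 136) = 10854/((24354*(1/10042) - 94/(13 + 4638)) - 136) = 10854/((12177/5021 - 94/4651) - 136) = 10854/(56163253/23352671 - 136) = 10854/(-3119800003/23352671) = 10854*(-23352671/3119800003) = -253469891034/3119800003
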